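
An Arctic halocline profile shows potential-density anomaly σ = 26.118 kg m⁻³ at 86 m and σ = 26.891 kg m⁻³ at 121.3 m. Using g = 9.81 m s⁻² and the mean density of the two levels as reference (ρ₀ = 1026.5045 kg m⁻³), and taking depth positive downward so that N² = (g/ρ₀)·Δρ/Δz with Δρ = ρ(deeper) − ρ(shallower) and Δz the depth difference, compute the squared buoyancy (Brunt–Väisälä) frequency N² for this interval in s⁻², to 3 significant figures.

2.09 × 10⁻⁴ s⁻²

Δρ = 1026.891 − 1026.118 = 0.773 kg m⁻³ over Δz = 121.3 − 86 = 35.3 m.
N² = (9.81/1026.5045) × (0.773/35.3) = 2.0927 × 10⁻⁴ s⁻² ≈ 2.09 × 10⁻⁴ s⁻².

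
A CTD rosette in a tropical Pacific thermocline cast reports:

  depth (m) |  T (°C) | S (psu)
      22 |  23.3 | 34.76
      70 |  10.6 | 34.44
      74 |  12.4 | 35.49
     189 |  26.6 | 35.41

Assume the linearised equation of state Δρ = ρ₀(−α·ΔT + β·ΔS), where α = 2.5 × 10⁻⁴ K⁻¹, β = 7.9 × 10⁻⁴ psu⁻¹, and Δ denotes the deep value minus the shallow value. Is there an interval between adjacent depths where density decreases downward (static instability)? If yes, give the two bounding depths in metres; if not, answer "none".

74–189 m

Evaluate Δρ/ρ₀ = −αΔT + βΔS across each adjacent pair:
  22–70 m: −αΔT+βΔS = −(2.5 × 10⁻⁴)(-12.7)+(7.9 × 10⁻⁴)(-0.32) = 2.9 × 10⁻³ → stable
  70–74 m: −αΔT+βΔS = −(2.5 × 10⁻⁴)(+1.8)+(7.9 × 10⁻⁴)(+1.05) = 3.8 × 10⁻⁴ → stable
  74–189 m: −αΔT+βΔS = −(2.5 × 10⁻⁴)(+14.2)+(7.9 × 10⁻⁴)(-0.08) = -3.6 × 10⁻³ → UNSTABLE
The 74–189 m interval has Δρ < 0: lighter water underlies denser water.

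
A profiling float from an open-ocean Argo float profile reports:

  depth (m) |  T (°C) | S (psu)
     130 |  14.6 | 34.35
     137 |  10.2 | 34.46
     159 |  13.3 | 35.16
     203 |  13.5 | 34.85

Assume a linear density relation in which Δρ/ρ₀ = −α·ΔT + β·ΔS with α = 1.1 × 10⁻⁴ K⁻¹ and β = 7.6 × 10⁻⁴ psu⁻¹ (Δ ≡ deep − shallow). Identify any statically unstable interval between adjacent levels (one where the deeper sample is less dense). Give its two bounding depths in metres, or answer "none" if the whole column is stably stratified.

159–203 m

Evaluate Δρ/ρ₀ = −αΔT + βΔS across each adjacent pair:
  130–137 m: −αΔT+βΔS = −(1.1 × 10⁻⁴)(-4.4)+(7.6 × 10⁻⁴)(+0.11) = 5.7 × 10⁻⁴ → stable
  137–159 m: −αΔT+βΔS = −(1.1 × 10⁻⁴)(+3.1)+(7.6 × 10⁻⁴)(+0.70) = 1.9 × 10⁻⁴ → stable
  159–203 m: −αΔT+βΔS = −(1.1 × 10⁻⁴)(+0.2)+(7.6 × 10⁻⁴)(-0.31) = -2.6 × 10⁻⁴ → UNSTABLE
The 159–203 m interval has Δρ < 0: lighter water underlies denser water.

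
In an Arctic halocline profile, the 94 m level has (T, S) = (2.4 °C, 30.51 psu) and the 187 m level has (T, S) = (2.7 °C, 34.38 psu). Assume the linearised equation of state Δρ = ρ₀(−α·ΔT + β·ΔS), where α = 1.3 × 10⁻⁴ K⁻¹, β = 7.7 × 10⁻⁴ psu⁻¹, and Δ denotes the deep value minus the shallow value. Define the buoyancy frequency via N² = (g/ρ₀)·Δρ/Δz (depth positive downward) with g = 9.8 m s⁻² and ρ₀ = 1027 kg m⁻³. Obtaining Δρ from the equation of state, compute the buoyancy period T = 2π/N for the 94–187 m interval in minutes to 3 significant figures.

5.95 min

ΔT = +0.3 K, ΔS = +3.87 psu (deep − shallow).
Δρ/ρ₀ = −αΔT + βΔS = -3.90 × 10⁻⁵ + 2.9799 × 10⁻³ = 2.9409 × 10⁻³, so Δρ ≈ 3.020 kg m⁻³.
N² = (g/ρ₀)·Δρ/Δz = g·(Δρ/ρ₀)/Δz = 9.8 × 2.9409 × 10⁻³ / 93 = 3.0990 × 10⁻⁴ s⁻².
N = √(3.0990 × 10⁻⁴) = 0.017604 rad s⁻¹ → T = 2π/N = 356.92 s = 5.9487 min ≈ 5.95 min.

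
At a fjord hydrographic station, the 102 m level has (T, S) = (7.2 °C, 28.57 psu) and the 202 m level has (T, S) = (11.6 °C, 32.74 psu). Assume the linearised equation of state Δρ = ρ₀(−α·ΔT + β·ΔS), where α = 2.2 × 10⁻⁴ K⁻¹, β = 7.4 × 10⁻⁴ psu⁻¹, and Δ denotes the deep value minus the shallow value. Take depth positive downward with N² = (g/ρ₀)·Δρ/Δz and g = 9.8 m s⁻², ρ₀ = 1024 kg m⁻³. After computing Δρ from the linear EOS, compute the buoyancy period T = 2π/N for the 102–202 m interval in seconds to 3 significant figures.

ΔT = +4.4 K, ΔS = +4.17 psu (deep − shallow).
Δρ/ρ₀ = −αΔT + βΔS = -9.68 × 10⁻⁴ + 3.0858 × 10⁻³ = 2.1178 × 10⁻³, so Δρ ≈ 2.169 kg m⁻³.
N² = (g/ρ₀)·Δρ/Δz = g·(Δρ/ρ₀)/Δz = 9.8 × 2.1178 × 10⁻³ / 100 = 2.0754 × 10⁻⁴ s⁻².
N = √(2.0754 × 10⁻⁴) = 0.014406 rad s⁻¹ → T = 2π/N = 436.15 s ≈ 436 s.

436 s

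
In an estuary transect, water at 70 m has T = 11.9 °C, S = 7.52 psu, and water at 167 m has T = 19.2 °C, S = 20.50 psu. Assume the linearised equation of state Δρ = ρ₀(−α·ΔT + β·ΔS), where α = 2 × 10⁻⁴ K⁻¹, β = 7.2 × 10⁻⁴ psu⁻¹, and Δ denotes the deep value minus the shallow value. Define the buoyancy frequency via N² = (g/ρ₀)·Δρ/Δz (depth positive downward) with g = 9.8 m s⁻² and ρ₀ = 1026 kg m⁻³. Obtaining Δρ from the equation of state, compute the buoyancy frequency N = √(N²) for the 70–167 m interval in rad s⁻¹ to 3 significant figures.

ΔT = +7.3 K, ΔS = +12.98 psu (deep − shallow).
Δρ/ρ₀ = −αΔT + βΔS = -1.46 × 10⁻³ + 9.3456 × 10⁻³ = 7.8856 × 10⁻³, so Δρ ≈ 8.091 kg m⁻³.
N² = (g/ρ₀)·Δρ/Δz = g·(Δρ/ρ₀)/Δz = 9.8 × 7.8856 × 10⁻³ / 97 = 7.9669 × 10⁻⁴ s⁻².
N = √(7.9669 × 10⁻⁴) = 0.028226 rad s⁻¹ ≈ 0.0282 rad s⁻¹.

0.0282 rad s⁻¹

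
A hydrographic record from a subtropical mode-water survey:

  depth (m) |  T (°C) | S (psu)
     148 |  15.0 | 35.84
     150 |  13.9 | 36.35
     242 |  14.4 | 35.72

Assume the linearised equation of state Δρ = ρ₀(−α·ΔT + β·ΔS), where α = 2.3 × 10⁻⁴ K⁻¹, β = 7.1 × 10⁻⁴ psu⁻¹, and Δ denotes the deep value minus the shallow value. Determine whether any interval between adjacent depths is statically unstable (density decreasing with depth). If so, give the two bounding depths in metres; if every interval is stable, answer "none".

150–242 m

Evaluate Δρ/ρ₀ = −αΔT + βΔS across each adjacent pair:
  148–150 m: −αΔT+βΔS = −(2.3 × 10⁻⁴)(-1.1)+(7.1 × 10⁻⁴)(+0.51) = 6.2 × 10⁻⁴ → stable
  150–242 m: −αΔT+βΔS = −(2.3 × 10⁻⁴)(+0.5)+(7.1 × 10⁻⁴)(-0.63) = -5.6 × 10⁻⁴ → UNSTABLE
The 150–242 m interval has Δρ < 0: lighter water underlies denser water.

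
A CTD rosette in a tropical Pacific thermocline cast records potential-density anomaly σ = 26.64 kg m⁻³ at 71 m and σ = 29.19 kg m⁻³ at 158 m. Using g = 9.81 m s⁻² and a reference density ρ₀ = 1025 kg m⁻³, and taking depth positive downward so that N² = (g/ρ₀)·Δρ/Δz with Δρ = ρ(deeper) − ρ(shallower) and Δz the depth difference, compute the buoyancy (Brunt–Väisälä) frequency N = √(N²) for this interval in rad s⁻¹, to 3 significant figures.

Δρ = 1029.19 − 1026.64 = 2.55 kg m⁻³ over Δz = 158 − 71 = 87 m.
N² = (9.81/1025) × (2.55/87) = 2.8052 × 10⁻⁴ s⁻².
N = √(2.8052 × 10⁻⁴) = 0.016749 rad s⁻¹ ≈ 0.0167 rad s⁻¹.
Since Δρ > 0 the layer is stably stratified.

0.0167 rad s⁻¹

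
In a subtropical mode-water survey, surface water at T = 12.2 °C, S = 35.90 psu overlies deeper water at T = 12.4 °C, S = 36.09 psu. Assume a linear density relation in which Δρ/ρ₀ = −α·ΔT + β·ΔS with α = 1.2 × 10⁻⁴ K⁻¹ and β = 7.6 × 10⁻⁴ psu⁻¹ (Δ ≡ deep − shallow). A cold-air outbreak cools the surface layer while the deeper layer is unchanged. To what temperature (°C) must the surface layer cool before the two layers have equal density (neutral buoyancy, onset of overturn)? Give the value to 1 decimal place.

11.2 °C

Neutral buoyancy requires Δρ = 0, i.e. −α(T_deep − T_surf′) + β(S_deep − S_surf) = 0.
T_surf′ = T_deep − (β/α)·ΔS = 12.4 − (7.6 × 10⁻⁴/1.2 × 10⁻⁴)·(+0.19) = 11.197 °C.
Cooling required: 12.2 − (11.197) = 1.003 °C.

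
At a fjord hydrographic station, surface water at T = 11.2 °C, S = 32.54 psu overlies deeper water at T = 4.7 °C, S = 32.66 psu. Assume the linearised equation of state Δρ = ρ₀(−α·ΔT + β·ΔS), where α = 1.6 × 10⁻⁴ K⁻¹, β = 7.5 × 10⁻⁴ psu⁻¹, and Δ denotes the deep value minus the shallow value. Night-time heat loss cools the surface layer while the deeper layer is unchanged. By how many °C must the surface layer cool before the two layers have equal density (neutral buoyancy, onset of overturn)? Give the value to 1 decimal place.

Neutral buoyancy requires Δρ = 0, i.e. −α(T_deep − T_surf′) + β(S_deep − S_surf) = 0.
T_surf′ = T_deep − (β/α)·ΔS = 4.7 − (7.5 × 10⁻⁴/1.6 × 10⁻⁴)·(+0.12) = 4.138 °C.
Cooling required: 11.2 − (4.138) = 7.062 °C.

7.1 °C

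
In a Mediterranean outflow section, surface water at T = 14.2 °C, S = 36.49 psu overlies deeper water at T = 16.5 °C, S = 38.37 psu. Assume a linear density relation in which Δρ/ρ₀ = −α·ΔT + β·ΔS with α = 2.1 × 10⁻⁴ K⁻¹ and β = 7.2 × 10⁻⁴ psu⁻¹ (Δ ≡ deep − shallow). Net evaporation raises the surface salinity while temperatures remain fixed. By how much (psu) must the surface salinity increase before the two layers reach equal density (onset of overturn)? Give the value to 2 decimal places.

1.21 psu

Neutral buoyancy requires −α(T_deep − T_surf) + β(S_deep − S_surf′) = 0.
S_surf′ = S_deep − (α/β)·ΔT = 38.37 − (2.1 × 10⁻⁴/7.2 × 10⁻⁴)·(+2.3) = 37.6992 psu.
Increase required: 37.6992 − 36.49 = 1.2092 psu.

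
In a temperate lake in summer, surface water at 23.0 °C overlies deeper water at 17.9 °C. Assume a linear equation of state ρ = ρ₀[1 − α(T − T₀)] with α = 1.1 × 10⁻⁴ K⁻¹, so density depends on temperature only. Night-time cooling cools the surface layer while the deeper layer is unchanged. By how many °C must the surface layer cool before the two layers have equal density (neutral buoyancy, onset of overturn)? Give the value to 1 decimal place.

5.1 °C

With temperature the only control, equal density requires T_surf′ = T_deep.
T_surf′ = 17.9 °C.
Cooling required: 23.0 − 17.9 = 5.1 °C.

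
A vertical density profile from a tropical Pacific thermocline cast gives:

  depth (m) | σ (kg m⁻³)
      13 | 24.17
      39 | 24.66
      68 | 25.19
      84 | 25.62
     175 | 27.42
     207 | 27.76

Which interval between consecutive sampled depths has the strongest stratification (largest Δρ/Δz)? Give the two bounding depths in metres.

Compute the density gradient over each adjacent pair:
  13–39 m: Δρ/Δz = 0.49/26 = 0.019 kg m⁻⁴
  39–68 m: Δρ/Δz = 0.53/29 = 0.018 kg m⁻⁴
  68–84 m: Δρ/Δz = 0.43/16 = 0.027 kg m⁻⁴
  84–175 m: Δρ/Δz = 1.80/91 = 0.020 kg m⁻⁴
  175–207 m: Δρ/Δz = 0.34/32 = 0.011 kg m⁻⁴
The largest gradient is in the 68–84 m interval — the pycnocline.

68–84 m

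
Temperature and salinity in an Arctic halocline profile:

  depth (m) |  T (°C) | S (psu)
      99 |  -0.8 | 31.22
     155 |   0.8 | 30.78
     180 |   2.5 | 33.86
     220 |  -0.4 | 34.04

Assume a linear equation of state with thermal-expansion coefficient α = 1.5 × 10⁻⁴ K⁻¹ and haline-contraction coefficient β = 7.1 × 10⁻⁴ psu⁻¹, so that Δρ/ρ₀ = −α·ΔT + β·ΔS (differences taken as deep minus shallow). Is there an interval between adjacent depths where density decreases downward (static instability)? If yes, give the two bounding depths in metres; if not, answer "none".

99–155 m

Evaluate Δρ/ρ₀ = −αΔT + βΔS across each adjacent pair:
  99–155 m: −αΔT+βΔS = −(1.5 × 10⁻⁴)(+1.6)+(7.1 × 10⁻⁴)(-0.44) = -5.5 × 10⁻⁴ → UNSTABLE
  155–180 m: −αΔT+βΔS = −(1.5 × 10⁻⁴)(+1.7)+(7.1 × 10⁻⁴)(+3.08) = 1.9 × 10⁻³ → stable
  180–220 m: −αΔT+βΔS = −(1.5 × 10⁻⁴)(-2.9)+(7.1 × 10⁻⁴)(+0.18) = 5.6 × 10⁻⁴ → stable
The 99–155 m interval has Δρ < 0: lighter water underlies denser water.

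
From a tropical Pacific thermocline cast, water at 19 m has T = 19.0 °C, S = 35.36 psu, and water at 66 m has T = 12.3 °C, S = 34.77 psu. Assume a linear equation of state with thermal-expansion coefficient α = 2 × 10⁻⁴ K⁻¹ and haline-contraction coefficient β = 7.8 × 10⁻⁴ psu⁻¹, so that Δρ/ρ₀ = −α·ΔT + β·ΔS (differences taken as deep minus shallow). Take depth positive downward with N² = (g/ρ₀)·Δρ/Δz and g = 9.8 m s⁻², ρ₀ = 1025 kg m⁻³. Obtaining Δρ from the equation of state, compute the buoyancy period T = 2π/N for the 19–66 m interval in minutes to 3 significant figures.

ΔT = -6.7 K, ΔS = -0.59 psu (deep − shallow).
Δρ/ρ₀ = −αΔT + βΔS = 1.34 × 10⁻³ − 4.602 × 10⁻⁴ = 8.798 × 10⁻⁴, so Δρ ≈ 0.9018 kg m⁻³.
N² = (g/ρ₀)·Δρ/Δz = g·(Δρ/ρ₀)/Δz = 9.8 × 8.798 × 10⁻⁴ / 47 = 1.8345 × 10⁻⁴ s⁻².
N = √(1.8345 × 10⁻⁴) = 0.013544 rad s⁻¹ → T = 2π/N = 463.91 s = 7.7318 min ≈ 7.73 min.

7.73 min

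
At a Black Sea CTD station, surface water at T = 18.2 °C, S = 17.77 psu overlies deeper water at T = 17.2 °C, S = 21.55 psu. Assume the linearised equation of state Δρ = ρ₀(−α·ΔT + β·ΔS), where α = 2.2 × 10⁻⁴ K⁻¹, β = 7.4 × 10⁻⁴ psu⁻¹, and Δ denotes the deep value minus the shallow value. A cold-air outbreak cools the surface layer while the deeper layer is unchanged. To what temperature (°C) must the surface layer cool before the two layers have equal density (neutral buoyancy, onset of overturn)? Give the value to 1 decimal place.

Neutral buoyancy requires Δρ = 0, i.e. −α(T_deep − T_surf′) + β(S_deep − S_surf) = 0.
T_surf′ = T_deep − (β/α)·ΔS = 17.2 − (7.4 × 10⁻⁴/2.2 × 10⁻⁴)·(+3.78) = 4.485 °C.
Cooling required: 18.2 − (4.485) = 13.715 °C.

4.5 °C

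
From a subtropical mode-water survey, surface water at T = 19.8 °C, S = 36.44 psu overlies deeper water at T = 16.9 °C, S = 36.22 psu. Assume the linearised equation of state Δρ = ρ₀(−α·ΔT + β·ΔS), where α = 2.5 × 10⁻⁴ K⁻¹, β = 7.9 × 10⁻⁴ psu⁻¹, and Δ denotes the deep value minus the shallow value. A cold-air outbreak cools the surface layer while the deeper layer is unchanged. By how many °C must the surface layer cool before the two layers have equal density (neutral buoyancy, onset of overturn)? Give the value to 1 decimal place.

Neutral buoyancy requires Δρ = 0, i.e. −α(T_deep − T_surf′) + β(S_deep − S_surf) = 0.
T_surf′ = T_deep − (β/α)·ΔS = 16.9 − (7.9 × 10⁻⁴/2.5 × 10⁻⁴)·(-0.22) = 17.595 °C.
Cooling required: 19.8 − (17.595) = 2.205 °C.

2.2 °C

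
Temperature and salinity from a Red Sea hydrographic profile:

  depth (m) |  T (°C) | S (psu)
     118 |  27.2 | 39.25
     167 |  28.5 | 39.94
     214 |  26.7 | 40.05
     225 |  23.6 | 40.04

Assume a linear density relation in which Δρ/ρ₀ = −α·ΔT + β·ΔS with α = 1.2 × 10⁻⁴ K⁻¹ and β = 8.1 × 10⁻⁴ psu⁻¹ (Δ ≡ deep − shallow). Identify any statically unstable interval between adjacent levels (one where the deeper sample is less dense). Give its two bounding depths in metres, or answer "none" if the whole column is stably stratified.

Evaluate Δρ/ρ₀ = −αΔT + βΔS across each adjacent pair:
  118–167 m: −αΔT+βΔS = −(1.2 × 10⁻⁴)(+1.3)+(8.1 × 10⁻⁴)(+0.69) = 4.0 × 10⁻⁴ → stable
  167–214 m: −αΔT+βΔS = −(1.2 × 10⁻⁴)(-1.8)+(8.1 × 10⁻⁴)(+0.11) = 3.1 × 10⁻⁴ → stable
  214–225 m: −αΔT+βΔS = −(1.2 × 10⁻⁴)(-3.1)+(8.1 × 10⁻⁴)(-0.01) = 3.6 × 10⁻⁴ → stable
Every interval has Δρ > 0: the column is stably stratified throughout.

none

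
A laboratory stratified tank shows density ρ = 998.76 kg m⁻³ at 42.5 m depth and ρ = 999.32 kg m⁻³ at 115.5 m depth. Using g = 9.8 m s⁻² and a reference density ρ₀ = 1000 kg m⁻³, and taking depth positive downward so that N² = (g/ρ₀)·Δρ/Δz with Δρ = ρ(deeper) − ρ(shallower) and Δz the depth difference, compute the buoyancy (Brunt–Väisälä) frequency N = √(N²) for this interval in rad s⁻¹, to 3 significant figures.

8.67 × 10⁻³ rad s⁻¹

Δρ = 999.32 − 998.76 = 0.56 kg m⁻³ over Δz = 115.5 − 42.5 = 73 m.
N² = (9.8/1000) × (0.56/73) = 7.5178 × 10⁻⁵ s⁻².
N = √(7.5178 × 10⁻⁵) = 8.6705 × 10⁻³ rad s⁻¹ ≈ 8.67 × 10⁻³ rad s⁻¹.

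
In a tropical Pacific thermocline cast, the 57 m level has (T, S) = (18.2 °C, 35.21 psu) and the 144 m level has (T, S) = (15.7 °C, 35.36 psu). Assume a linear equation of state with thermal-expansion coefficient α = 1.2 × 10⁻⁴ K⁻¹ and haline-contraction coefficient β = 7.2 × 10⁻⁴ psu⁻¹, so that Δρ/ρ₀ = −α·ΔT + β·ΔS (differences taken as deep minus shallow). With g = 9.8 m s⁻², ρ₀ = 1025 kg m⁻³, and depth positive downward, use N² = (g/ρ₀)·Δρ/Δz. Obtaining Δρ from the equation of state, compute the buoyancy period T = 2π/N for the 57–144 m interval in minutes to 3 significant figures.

15.4 min

ΔT = -2.5 K, ΔS = +0.15 psu (deep − shallow).
Δρ/ρ₀ = −αΔT + βΔS = 3.00 × 10⁻⁴ + 1.08 × 10⁻⁴ = 4.08 × 10⁻⁴, so Δρ ≈ 0.4182 kg m⁻³.
N² = (g/ρ₀)·Δρ/Δz = g·(Δρ/ρ₀)/Δz = 9.8 × 4.08 × 10⁻⁴ / 87 = 4.5959 × 10⁻⁵ s⁻².
N = √(4.5959 × 10⁻⁵) = 6.7793 × 10⁻³ rad s⁻¹ → T = 2π/N = 926.82 s = 15.447 min ≈ 15.4 min.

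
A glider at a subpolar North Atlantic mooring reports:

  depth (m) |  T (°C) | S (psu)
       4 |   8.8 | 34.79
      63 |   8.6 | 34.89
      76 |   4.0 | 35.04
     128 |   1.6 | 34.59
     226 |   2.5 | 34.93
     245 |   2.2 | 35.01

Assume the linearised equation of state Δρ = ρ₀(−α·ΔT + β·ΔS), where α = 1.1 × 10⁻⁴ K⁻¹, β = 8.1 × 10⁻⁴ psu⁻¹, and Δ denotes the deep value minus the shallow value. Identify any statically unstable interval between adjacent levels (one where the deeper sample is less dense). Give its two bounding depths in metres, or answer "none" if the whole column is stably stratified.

Evaluate Δρ/ρ₀ = −αΔT + βΔS across each adjacent pair:
  4–63 m: −αΔT+βΔS = −(1.1 × 10⁻⁴)(-0.2)+(8.1 × 10⁻⁴)(+0.10) = 1.0 × 10⁻⁴ → stable
  63–76 m: −αΔT+βΔS = −(1.1 × 10⁻⁴)(-4.6)+(8.1 × 10⁻⁴)(+0.15) = 6.3 × 10⁻⁴ → stable
  76–128 m: −αΔT+βΔS = −(1.1 × 10⁻⁴)(-2.4)+(8.1 × 10⁻⁴)(-0.45) = -1.0 × 10⁻⁴ → UNSTABLE
  128–226 m: −αΔT+βΔS = −(1.1 × 10⁻⁴)(+0.9)+(8.1 × 10⁻⁴)(+0.34) = 1.8 × 10⁻⁴ → stable
  226–245 m: −αΔT+βΔS = −(1.1 × 10⁻⁴)(-0.3)+(8.1 × 10⁻⁴)(+0.08) = 9.8 × 10⁻⁵ → stable
The 76–128 m interval has Δρ < 0: lighter water underlies denser water.

76–128 m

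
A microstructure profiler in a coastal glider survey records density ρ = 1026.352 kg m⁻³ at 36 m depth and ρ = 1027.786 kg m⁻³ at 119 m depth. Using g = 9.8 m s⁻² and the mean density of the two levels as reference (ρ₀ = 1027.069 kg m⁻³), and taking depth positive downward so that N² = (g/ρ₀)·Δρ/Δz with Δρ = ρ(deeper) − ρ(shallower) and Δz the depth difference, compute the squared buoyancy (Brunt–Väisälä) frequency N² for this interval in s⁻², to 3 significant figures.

1.65 × 10⁻⁴ s⁻²

Δρ = 1027.786 − 1026.352 = 1.434 kg m⁻³ over Δz = 119 − 36 = 83 m.
N² = (9.8/1027.069) × (1.434/83) = 1.6485 × 10⁻⁴ s⁻² ≈ 1.65 × 10⁻⁴ s⁻².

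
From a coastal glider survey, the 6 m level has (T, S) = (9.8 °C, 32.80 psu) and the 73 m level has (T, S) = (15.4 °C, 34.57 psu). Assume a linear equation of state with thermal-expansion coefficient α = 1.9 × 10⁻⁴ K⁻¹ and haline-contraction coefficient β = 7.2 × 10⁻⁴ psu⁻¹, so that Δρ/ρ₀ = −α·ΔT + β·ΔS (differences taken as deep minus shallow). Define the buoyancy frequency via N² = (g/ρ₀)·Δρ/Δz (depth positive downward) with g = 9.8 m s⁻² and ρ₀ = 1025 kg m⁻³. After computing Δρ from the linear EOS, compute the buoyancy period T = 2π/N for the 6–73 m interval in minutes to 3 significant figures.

18.9 min

ΔT = +5.6 K, ΔS = +1.77 psu (deep − shallow).
Δρ/ρ₀ = −αΔT + βΔS = -1.064 × 10⁻³ + 1.2744 × 10⁻³ = 2.104 × 10⁻⁴, so Δρ ≈ 0.2157 kg m⁻³.
N² = (g/ρ₀)·Δρ/Δz = g·(Δρ/ρ₀)/Δz = 9.8 × 2.104 × 10⁻⁴ / 67 = 3.0775 × 10⁻⁵ s⁻².
N = √(3.0775 × 10⁻⁵) = 5.5475 × 10⁻³ rad s⁻¹ → T = 2π/N = 1.1326 × 10³ s = 18.877 min ≈ 18.9 min.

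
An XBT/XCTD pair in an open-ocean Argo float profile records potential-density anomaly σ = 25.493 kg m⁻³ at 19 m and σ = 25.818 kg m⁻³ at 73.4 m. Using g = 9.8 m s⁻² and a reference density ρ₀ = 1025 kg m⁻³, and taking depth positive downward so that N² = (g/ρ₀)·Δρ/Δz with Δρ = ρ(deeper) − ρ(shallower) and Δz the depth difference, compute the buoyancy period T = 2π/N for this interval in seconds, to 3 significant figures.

Δρ = 1025.818 − 1025.493 = 0.325 kg m⁻³ over Δz = 73.4 − 19 = 54.4 m.
N² = (9.8/1025) × (0.325/54.4) = 5.7120 × 10⁻⁵ s⁻².
N = √(5.7120 × 10⁻⁵) = 7.5578 × 10⁻³ rad s⁻¹, so T = 2π/N = 831.35 s ≈ 831 s.

831 s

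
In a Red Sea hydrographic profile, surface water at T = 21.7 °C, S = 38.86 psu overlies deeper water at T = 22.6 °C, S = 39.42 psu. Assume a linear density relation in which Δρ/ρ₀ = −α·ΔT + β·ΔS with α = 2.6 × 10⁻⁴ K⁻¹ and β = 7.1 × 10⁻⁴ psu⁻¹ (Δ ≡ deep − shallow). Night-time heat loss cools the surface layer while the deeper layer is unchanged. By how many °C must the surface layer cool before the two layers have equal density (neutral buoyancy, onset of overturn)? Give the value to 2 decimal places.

Neutral buoyancy requires Δρ = 0, i.e. −α(T_deep − T_surf′) + β(S_deep − S_surf) = 0.
T_surf′ = T_deep − (β/α)·ΔS = 22.6 − (7.1 × 10⁻⁴/2.6 × 10⁻⁴)·(+0.56) = 21.0708 °C.
Cooling required: 21.7 − (21.0708) = 0.6292 °C.

0.63 °C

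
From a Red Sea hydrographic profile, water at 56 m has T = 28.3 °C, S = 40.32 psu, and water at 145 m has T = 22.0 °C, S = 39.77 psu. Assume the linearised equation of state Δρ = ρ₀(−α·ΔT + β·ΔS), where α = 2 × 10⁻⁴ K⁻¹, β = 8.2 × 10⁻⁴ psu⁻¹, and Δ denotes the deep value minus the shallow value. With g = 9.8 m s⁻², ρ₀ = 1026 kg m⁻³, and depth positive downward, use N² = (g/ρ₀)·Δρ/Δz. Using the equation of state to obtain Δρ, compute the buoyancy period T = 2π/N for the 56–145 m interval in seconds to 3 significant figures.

666 s

ΔT = -6.3 K, ΔS = -0.55 psu (deep − shallow).
Δρ/ρ₀ = −αΔT + βΔS = 1.26 × 10⁻³ − 4.51 × 10⁻⁴ = 8.09 × 10⁻⁴, so Δρ ≈ 0.8300 kg m⁻³.
N² = (g/ρ₀)·Δρ/Δz = g·(Δρ/ρ₀)/Δz = 9.8 × 8.09 × 10⁻⁴ / 89 = 8.9081 × 10⁻⁵ s⁻².
N = √(8.9081 × 10⁻⁵) = 9.4383 × 10⁻³ rad s⁻¹ → T = 2π/N = 665.71 s ≈ 666 s.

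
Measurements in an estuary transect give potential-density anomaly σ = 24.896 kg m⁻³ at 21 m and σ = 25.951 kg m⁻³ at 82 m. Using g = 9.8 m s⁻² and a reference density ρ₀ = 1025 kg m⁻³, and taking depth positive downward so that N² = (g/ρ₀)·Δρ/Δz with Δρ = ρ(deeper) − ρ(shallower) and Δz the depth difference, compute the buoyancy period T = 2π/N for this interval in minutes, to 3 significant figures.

Δρ = 1025.951 − 1024.896 = 1.055 kg m⁻³ over Δz = 82 − 21 = 61 m.
N² = (9.8/1025) × (1.055/61) = 1.6536 × 10⁻⁴ s⁻².
N = √(1.6536 × 10⁻⁴) = 0.012859 rad s⁻¹, so T = 2π/N = 488.62 s = 8.1437 min ≈ 8.14 min.

8.14 min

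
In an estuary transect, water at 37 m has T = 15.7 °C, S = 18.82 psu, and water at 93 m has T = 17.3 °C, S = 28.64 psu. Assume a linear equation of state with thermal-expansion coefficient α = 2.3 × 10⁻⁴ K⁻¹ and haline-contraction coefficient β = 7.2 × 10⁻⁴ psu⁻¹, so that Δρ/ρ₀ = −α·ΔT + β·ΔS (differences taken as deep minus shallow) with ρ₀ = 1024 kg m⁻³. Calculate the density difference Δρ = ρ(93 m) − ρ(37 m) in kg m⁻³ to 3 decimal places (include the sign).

+6.863 kg m⁻³

ΔT = +1.6 K, ΔS = +9.82 psu (deep − shallow).
Δρ/ρ₀ = −(2.3 × 10⁻⁴)(+1.6) + (7.2 × 10⁻⁴)(+9.82) = 6.7024 × 10⁻³.
Δρ = 1024 × (6.7024 × 10⁻³) = +6.863 kg m⁻³.
Positive Δρ: denser below, stable.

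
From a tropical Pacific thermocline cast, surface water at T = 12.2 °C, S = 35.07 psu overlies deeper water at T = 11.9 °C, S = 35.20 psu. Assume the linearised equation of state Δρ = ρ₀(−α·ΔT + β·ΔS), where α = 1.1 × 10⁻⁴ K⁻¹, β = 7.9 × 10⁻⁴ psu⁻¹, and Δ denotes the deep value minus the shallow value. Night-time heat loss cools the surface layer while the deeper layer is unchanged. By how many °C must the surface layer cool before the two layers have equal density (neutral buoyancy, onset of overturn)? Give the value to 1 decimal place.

Neutral buoyancy requires Δρ = 0, i.e. −α(T_deep − T_surf′) + β(S_deep − S_surf) = 0.
T_surf′ = T_deep − (β/α)·ΔS = 11.9 − (7.9 × 10⁻⁴/1.1 × 10⁻⁴)·(+0.13) = 10.966 °C.
Cooling required: 12.2 − (10.966) = 1.234 °C.

1.2 °C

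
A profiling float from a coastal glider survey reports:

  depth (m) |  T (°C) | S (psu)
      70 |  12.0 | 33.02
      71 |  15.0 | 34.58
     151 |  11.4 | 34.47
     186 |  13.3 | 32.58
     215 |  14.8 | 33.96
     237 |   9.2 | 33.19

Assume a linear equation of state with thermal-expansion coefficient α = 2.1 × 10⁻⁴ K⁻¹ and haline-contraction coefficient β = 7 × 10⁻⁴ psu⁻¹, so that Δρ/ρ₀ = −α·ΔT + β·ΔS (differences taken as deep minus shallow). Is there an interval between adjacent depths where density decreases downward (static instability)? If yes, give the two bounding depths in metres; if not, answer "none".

151–186 m

Evaluate Δρ/ρ₀ = −αΔT + βΔS across each adjacent pair:
  70–71 m: −αΔT+βΔS = −(2.1 × 10⁻⁴)(+3.0)+(7 × 10⁻⁴)(+1.56) = 4.6 × 10⁻⁴ → stable
  71–151 m: −αΔT+βΔS = −(2.1 × 10⁻⁴)(-3.6)+(7 × 10⁻⁴)(-0.11) = 6.8 × 10⁻⁴ → stable
  151–186 m: −αΔT+βΔS = −(2.1 × 10⁻⁴)(+1.9)+(7 × 10⁻⁴)(-1.89) = -1.7 × 10⁻³ → UNSTABLE
  186–215 m: −αΔT+βΔS = −(2.1 × 10⁻⁴)(+1.5)+(7 × 10⁻⁴)(+1.38) = 6.5 × 10⁻⁴ → stable
  215–237 m: −αΔT+βΔS = −(2.1 × 10⁻⁴)(-5.6)+(7 × 10⁻⁴)(-0.77) = 6.4 × 10⁻⁴ → stable
The 151–186 m interval has Δρ < 0: lighter water underlies denser water.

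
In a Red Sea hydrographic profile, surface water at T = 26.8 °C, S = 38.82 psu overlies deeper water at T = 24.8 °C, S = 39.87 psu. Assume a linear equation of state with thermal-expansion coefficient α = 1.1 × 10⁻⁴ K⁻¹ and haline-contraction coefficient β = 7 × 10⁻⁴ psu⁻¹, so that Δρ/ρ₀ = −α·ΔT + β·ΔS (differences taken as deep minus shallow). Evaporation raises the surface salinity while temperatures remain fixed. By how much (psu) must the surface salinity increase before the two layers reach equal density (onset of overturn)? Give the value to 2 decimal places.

Neutral buoyancy requires −α(T_deep − T_surf) + β(S_deep − S_surf′) = 0.
S_surf′ = S_deep − (α/β)·ΔT = 39.87 − (1.1 × 10⁻⁴/7 × 10⁻⁴)·(-2.0) = 40.1843 psu.
Increase required: 40.1843 − 38.82 = 1.3643 psu.

1.36 psu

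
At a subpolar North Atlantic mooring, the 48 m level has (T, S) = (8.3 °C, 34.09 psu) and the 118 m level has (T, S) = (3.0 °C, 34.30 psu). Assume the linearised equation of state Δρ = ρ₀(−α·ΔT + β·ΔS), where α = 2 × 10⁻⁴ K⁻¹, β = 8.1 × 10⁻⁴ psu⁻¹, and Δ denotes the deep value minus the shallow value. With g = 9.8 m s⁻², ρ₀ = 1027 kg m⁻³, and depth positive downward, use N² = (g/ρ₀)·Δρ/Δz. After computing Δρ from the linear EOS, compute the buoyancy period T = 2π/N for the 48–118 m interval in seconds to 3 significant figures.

479 s

ΔT = -5.3 K, ΔS = +0.21 psu (deep − shallow).
Δρ/ρ₀ = −αΔT + βΔS = 1.06 × 10⁻³ + 1.701 × 10⁻⁴ = 1.2301 × 10⁻³, so Δρ ≈ 1.263 kg m⁻³.
N² = (g/ρ₀)·Δρ/Δz = g·(Δρ/ρ₀)/Δz = 9.8 × 1.2301 × 10⁻³ / 70 = 1.7221 × 10⁻⁴ s⁻².
N = √(1.7221 × 10⁻⁴) = 0.013123 rad s⁻¹ → T = 2π/N = 478.79 s ≈ 479 s.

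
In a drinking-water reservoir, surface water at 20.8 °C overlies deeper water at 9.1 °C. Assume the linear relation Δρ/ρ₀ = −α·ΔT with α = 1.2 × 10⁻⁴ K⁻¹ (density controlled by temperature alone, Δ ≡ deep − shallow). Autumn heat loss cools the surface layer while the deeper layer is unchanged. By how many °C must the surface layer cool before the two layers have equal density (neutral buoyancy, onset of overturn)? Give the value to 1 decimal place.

11.7 °C

With temperature the only control, equal density requires T_surf′ = T_deep.
T_surf′ = 9.1 °C.
Cooling required: 20.8 − 9.1 = 11.7 °C.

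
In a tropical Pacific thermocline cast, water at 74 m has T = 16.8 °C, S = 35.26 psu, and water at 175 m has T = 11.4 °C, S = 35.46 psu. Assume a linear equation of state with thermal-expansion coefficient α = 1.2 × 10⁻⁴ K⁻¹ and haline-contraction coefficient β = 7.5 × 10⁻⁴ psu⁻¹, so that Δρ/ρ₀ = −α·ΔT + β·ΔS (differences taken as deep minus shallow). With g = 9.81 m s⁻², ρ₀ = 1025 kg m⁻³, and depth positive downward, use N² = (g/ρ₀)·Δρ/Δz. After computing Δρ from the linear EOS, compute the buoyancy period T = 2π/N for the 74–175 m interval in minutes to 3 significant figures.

11.9 min

ΔT = -5.4 K, ΔS = +0.20 psu (deep − shallow).
Δρ/ρ₀ = −αΔT + βΔS = 6.48 × 10⁻⁴ + 1.50 × 10⁻⁴ = 7.98 × 10⁻⁴, so Δρ ≈ 0.8180 kg m⁻³.
N² = (g/ρ₀)·Δρ/Δz = g·(Δρ/ρ₀)/Δz = 9.81 × 7.98 × 10⁻⁴ / 101 = 7.7509 × 10⁻⁵ s⁻².
N = √(7.7509 × 10⁻⁵) = 8.8039 × 10⁻³ rad s⁻¹ → T = 2π/N = 713.68 s = 11.895 min ≈ 11.9 min.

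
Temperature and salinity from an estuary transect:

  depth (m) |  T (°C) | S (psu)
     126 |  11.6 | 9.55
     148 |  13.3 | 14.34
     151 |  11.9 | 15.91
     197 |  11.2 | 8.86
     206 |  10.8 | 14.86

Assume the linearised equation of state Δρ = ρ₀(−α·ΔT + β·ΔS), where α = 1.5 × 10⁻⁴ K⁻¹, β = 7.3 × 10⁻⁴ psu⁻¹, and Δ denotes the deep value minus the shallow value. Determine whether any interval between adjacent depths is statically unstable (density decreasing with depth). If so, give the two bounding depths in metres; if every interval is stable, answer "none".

151–197 m

Evaluate Δρ/ρ₀ = −αΔT + βΔS across each adjacent pair:
  126–148 m: −αΔT+βΔS = −(1.5 × 10⁻⁴)(+1.7)+(7.3 × 10⁻⁴)(+4.79) = 3.2 × 10⁻³ → stable
  148–151 m: −αΔT+βΔS = −(1.5 × 10⁻⁴)(-1.4)+(7.3 × 10⁻⁴)(+1.57) = 1.4 × 10⁻³ → stable
  151–197 m: −αΔT+βΔS = −(1.5 × 10⁻⁴)(-0.7)+(7.3 × 10⁻⁴)(-7.05) = -5.0 × 10⁻³ → UNSTABLE
  197–206 m: −αΔT+βΔS = −(1.5 × 10⁻⁴)(-0.4)+(7.3 × 10⁻⁴)(+6.00) = 4.4 × 10⁻³ → stable
The 151–197 m interval has Δρ < 0: lighter water underlies denser water.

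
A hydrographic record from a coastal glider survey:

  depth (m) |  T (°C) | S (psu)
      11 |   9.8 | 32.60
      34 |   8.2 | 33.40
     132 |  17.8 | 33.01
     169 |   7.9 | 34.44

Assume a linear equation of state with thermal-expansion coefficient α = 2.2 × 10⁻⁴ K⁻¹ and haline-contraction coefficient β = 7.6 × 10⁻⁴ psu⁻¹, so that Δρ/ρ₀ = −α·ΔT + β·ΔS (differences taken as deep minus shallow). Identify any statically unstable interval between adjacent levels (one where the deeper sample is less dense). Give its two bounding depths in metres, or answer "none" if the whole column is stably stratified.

34–132 m

Evaluate Δρ/ρ₀ = −αΔT + βΔS across each adjacent pair:
  11–34 m: −αΔT+βΔS = −(2.2 × 10⁻⁴)(-1.6)+(7.6 × 10⁻⁴)(+0.80) = 9.6 × 10⁻⁴ → stable
  34–132 m: −αΔT+βΔS = −(2.2 × 10⁻⁴)(+9.6)+(7.6 × 10⁻⁴)(-0.39) = -2.4 × 10⁻³ → UNSTABLE
  132–169 m: −αΔT+βΔS = −(2.2 × 10⁻⁴)(-9.9)+(7.6 × 10⁻⁴)(+1.43) = 3.3 × 10⁻³ → stable
The 34–132 m interval has Δρ < 0: lighter water underlies denser water.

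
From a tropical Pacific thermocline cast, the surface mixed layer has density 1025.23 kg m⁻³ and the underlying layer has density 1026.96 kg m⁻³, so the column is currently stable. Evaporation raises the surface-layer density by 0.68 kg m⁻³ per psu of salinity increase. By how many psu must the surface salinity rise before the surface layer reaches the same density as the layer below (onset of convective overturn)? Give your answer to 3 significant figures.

2.54 psu

Density deficit of the surface layer: 1026.96 − 1025.23 = 1.73 kg m⁻³.
Required change = 1.73 / 0.68 = 2.54 psu.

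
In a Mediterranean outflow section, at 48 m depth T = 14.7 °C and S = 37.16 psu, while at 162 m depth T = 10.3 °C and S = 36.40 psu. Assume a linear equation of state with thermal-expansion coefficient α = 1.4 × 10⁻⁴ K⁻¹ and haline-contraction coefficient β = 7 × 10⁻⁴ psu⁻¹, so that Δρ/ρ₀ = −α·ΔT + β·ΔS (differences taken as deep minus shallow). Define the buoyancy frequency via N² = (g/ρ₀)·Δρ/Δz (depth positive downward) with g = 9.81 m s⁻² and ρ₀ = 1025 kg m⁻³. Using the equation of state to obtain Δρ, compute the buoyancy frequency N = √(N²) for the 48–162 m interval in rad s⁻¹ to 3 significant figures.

2.69 × 10⁻³ rad s⁻¹

ΔT = -4.4 K, ΔS = -0.76 psu (deep − shallow).
Δρ/ρ₀ = −αΔT + βΔS = 6.16 × 10⁻⁴ − 5.32 × 10⁻⁴ = 8.40 × 10⁻⁵, so Δρ ≈ 0.08610 kg m⁻³.
N² = (g/ρ₀)·Δρ/Δz = g·(Δρ/ρ₀)/Δz = 9.81 × 8.40 × 10⁻⁵ / 114 = 7.2284 × 10⁻⁶ s⁻².
N = √(7.2284 × 10⁻⁶) = 2.6886 × 10⁻³ rad s⁻¹ ≈ 2.69 × 10⁻³ rad s⁻¹.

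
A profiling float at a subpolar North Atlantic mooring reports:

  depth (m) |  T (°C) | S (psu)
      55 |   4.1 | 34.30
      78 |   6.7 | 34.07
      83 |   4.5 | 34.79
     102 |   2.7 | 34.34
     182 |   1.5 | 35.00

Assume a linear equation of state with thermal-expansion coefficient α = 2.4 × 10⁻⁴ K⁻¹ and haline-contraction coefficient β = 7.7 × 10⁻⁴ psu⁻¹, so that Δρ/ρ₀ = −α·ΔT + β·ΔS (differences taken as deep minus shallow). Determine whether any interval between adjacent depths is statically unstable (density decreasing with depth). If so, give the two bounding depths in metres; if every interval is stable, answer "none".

Evaluate Δρ/ρ₀ = −αΔT + βΔS across each adjacent pair:
  55–78 m: −αΔT+βΔS = −(2.4 × 10⁻⁴)(+2.6)+(7.7 × 10⁻⁴)(-0.23) = -8.0 × 10⁻⁴ → UNSTABLE
  78–83 m: −αΔT+βΔS = −(2.4 × 10⁻⁴)(-2.2)+(7.7 × 10⁻⁴)(+0.72) = 1.1 × 10⁻³ → stable
  83–102 m: −αΔT+βΔS = −(2.4 × 10⁻⁴)(-1.8)+(7.7 × 10⁻⁴)(-0.45) = 8.6 × 10⁻⁵ → stable
  102–182 m: −αΔT+βΔS = −(2.4 × 10⁻⁴)(-1.2)+(7.7 × 10⁻⁴)(+0.66) = 8.0 × 10⁻⁴ → stable
The 55–78 m interval has Δρ < 0: lighter water underlies denser water.

55–78 m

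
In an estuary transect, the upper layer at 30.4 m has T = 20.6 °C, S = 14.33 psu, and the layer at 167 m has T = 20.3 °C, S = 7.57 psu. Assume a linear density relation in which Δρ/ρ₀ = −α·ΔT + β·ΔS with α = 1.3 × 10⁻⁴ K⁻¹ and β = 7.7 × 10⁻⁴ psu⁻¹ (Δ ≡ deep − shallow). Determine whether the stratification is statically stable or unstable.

unstable

ΔT = 20.3 − 20.6 = -0.3 K and ΔS = 7.57 − 14.33 = -6.76 psu (deep − shallow).
−αΔT = 3.90 × 10⁻⁵; βΔS = -5.2052 × 10⁻³; sum Δρ/ρ₀ = -5.1662 × 10⁻³.
Δρ/ρ₀ < 0, so Δρ < 0: deeper water is lighter → statically unstable; the column would overturn.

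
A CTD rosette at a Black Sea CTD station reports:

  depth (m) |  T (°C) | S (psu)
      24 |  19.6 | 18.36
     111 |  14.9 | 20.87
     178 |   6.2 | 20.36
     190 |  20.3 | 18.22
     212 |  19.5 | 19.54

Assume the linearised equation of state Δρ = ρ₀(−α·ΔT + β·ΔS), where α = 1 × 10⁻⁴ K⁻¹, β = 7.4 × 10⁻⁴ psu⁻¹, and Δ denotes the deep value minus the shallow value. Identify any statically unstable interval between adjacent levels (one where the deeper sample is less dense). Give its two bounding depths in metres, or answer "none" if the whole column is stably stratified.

Evaluate Δρ/ρ₀ = −αΔT + βΔS across each adjacent pair:
  24–111 m: −αΔT+βΔS = −(1 × 10⁻⁴)(-4.7)+(7.4 × 10⁻⁴)(+2.51) = 2.3 × 10⁻³ → stable
  111–178 m: −αΔT+βΔS = −(1 × 10⁻⁴)(-8.7)+(7.4 × 10⁻⁴)(-0.51) = 4.9 × 10⁻⁴ → stable
  178–190 m: −αΔT+βΔS = −(1 × 10⁻⁴)(+14.1)+(7.4 × 10⁻⁴)(-2.14) = -3.0 × 10⁻³ → UNSTABLE
  190–212 m: −αΔT+βΔS = −(1 × 10⁻⁴)(-0.8)+(7.4 × 10⁻⁴)(+1.32) = 1.1 × 10⁻³ → stable
The 178–190 m interval has Δρ < 0: lighter water underlies denser water.

178–190 m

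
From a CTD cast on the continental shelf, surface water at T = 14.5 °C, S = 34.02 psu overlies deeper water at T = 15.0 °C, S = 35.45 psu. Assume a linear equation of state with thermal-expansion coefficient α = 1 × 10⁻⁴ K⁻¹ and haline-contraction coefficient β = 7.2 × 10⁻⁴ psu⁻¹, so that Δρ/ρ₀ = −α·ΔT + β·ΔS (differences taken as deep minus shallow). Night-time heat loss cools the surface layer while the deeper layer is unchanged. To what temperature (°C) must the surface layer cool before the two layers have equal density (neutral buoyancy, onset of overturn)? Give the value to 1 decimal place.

Neutral buoyancy requires Δρ = 0, i.e. −α(T_deep − T_surf′) + β(S_deep − S_surf) = 0.
T_surf′ = T_deep − (β/α)·ΔS = 15.0 − (7.2 × 10⁻⁴/1 × 10⁻⁴)·(+1.43) = 4.704 °C.
Cooling required: 14.5 − (4.704) = 9.796 °C.

4.7 °C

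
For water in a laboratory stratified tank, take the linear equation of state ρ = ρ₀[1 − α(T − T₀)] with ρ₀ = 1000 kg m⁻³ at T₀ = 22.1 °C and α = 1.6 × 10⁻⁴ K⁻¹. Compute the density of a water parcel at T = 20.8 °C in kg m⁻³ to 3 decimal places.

T − T₀ = -1.3 K.
Bracket = 1 − α·(-1.3) = 1 + (2.08 × 10⁻⁴) = 1.0002080.
ρ = 1000 × 1.0002080 = 1000.208 kg m⁻³.

1000.208 kg m⁻³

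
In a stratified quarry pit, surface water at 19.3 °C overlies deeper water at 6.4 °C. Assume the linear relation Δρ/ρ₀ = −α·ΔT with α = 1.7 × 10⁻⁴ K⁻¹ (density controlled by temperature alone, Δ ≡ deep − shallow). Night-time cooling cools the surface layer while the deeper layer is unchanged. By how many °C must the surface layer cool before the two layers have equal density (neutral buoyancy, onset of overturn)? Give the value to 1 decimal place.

With temperature the only control, equal density requires T_surf′ = T_deep.
T_surf′ = 6.4 °C.
Cooling required: 19.3 − 6.4 = 12.9 °C.

12.9 °C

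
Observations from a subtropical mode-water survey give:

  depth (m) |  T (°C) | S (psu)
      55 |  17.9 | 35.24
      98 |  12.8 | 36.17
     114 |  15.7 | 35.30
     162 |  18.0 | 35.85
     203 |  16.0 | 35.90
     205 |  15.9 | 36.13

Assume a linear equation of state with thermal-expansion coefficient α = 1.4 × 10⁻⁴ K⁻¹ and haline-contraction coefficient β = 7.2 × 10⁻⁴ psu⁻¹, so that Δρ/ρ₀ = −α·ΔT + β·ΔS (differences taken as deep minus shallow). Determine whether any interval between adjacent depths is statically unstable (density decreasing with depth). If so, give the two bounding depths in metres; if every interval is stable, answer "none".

Evaluate Δρ/ρ₀ = −αΔT + βΔS across each adjacent pair:
  55–98 m: −αΔT+βΔS = −(1.4 × 10⁻⁴)(-5.1)+(7.2 × 10⁻⁴)(+0.93) = 1.4 × 10⁻³ → stable
  98–114 m: −αΔT+βΔS = −(1.4 × 10⁻⁴)(+2.9)+(7.2 × 10⁻⁴)(-0.87) = -1.0 × 10⁻³ → UNSTABLE
  114–162 m: −αΔT+βΔS = −(1.4 × 10⁻⁴)(+2.3)+(7.2 × 10⁻⁴)(+0.55) = 7.4 × 10⁻⁵ → stable
  162–203 m: −αΔT+βΔS = −(1.4 × 10⁻⁴)(-2.0)+(7.2 × 10⁻⁴)(+0.05) = 3.2 × 10⁻⁴ → stable
  203–205 m: −αΔT+βΔS = −(1.4 × 10⁻⁴)(-0.1)+(7.2 × 10⁻⁴)(+0.23) = 1.8 × 10⁻⁴ → stable
The 98–114 m interval has Δρ < 0: lighter water underlies denser water.

98–114 m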